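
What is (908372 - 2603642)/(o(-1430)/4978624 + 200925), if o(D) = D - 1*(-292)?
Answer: -4220055954240/500165013031 ≈ -8.4373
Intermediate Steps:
o(D) = 292 + D (o(D) = D + 292 = 292 + D)
(908372 - 2603642)/(o(-1430)/4978624 + 200925) = (908372 - 2603642)/((292 - 1430)/4978624 + 200925) = -1695270/(-1138*1/4978624 + 200925) = -1695270/(-569/2489312 + 200925) = -1695270/500165013031/2489312 = -1695270*2489312/500165013031 = -4220055954240/500165013031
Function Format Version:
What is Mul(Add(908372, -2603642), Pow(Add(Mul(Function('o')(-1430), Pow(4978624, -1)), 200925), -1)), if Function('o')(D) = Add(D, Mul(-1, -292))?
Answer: Rational(-4220055954240, 500165013031) ≈ -8.4373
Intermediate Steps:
Function('o')(D) = Add(292, D) (Function('o')(D) = Add(D, 292) = Add(292, D))
Mul(Add(908372, -2603642), Pow(Add(Mul(Function('o')(-1430), Pow(4978624, -1)), 200925), -1)) = Mul(Add(908372, -2603642), Pow(Add(Mul(Add(292, -1430), Pow(4978624, -1)), 200925), -1)) = Mul(-1695270, Pow(Add(Mul(-1138, Rational(1, 4978624)), 200925), -1)) = Mul(-1695270, Pow(Add(Rational(-569, 2489312), 200925), -1)) = Mul(-1695270, Pow(Rational(500165013031, 2489312), -1)) = Mul(-1695270, Rational(2489312, 500165013031)) = Rational(-4220055954240, 500165013031)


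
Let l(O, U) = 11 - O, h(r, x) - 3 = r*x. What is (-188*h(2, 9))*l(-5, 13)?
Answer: -63168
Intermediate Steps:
h(r, x) = 3 + r*x
(-188*h(2, 9))*l(-5, 13) = (-188*(3 + 2*9))*(11 - 1*(-5)) = (-188*(3 + 18))*(11 + 5) = -188*21*16 = -3948*16 = -63168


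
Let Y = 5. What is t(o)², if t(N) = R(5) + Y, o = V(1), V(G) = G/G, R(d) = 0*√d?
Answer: 25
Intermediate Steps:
R(d) = 0
V(G) = 1
o = 1
t(N) = 5 (t(N) = 0 + 5 = 5)
t(o)² = 5² = 25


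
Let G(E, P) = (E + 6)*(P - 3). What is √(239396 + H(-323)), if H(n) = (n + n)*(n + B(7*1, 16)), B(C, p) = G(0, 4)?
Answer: √444178 ≈ 666.47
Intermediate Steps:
G(E, P) = (-3 + P)*(6 + E) (G(E, P) = (6 + E)*(-3 + P) = (-3 + P)*(6 + E))
B(C, p) = 6 (B(C, p) = -18 - 3*0 + 6*4 + 0*4 = -18 + 0 + 24 + 0 = 6)
H(n) = 2*n*(6 + n) (H(n) = (n + n)*(n + 6) = (2*n)*(6 + n) = 2*n*(6 + n))
√(239396 + H(-323)) = √(239396 + 2*(-323)*(6 - 323)) = √(239396 + 2*(-323)*(-317)) = √(239396 + 204782) = √444178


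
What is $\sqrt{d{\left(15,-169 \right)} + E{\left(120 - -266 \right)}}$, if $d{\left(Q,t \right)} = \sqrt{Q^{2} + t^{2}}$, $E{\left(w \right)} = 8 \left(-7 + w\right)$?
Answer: $\sqrt{3032 + \sqrt{28786}} \approx 56.583$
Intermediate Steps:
$E{\left(w \right)} = -56 + 8 w$
$\sqrt{d{\left(15,-169 \right)} + E{\left(120 - -266 \right)}} = \sqrt{\sqrt{15^{2} + \left(-169\right)^{2}} - \left(56 - 8 \left(120 - -266\right)\right)} = \sqrt{\sqrt{225 + 28561} - \left(56 - 8 \left(120 + 266\right)\right)} = \sqrt{\sqrt{28786} + \left(-56 + 8 \cdot 386\right)} = \sqrt{\sqrt{28786} + \left(-56 + 3088\right)} = \sqrt{\sqrt{28786} + 3032} = \sqrt{3032 + \sqrt{28786}}$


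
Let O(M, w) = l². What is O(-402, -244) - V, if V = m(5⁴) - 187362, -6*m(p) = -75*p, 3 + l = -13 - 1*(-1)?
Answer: 359549/2 ≈ 1.7977e+5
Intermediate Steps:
l = -15 (l = -3 + (-13 - 1*(-1)) = -3 + (-13 + 1) = -3 - 12 = -15)
O(M, w) = 225 (O(M, w) = (-15)² = 225)
m(p) = 25*p/2 (m(p) = -(-25)*p/2 = 25*p/2)
V = -359099/2 (V = (25/2)*5⁴ - 187362 = (25/2)*625 - 187362 = 15625/2 - 187362 = -359099/2 ≈ -1.7955e+5)
O(-402, -244) - V = 225 - 1*(-359099/2) = 225 + 359099/2 = 359549/2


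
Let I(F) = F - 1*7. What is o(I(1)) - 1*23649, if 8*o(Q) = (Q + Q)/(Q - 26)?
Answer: -1513533/64 ≈ -23649.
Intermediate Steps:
I(F) = -7 + F (I(F) = F - 7 = -7 + F)
o(Q) = Q/(4*(-26 + Q)) (o(Q) = ((Q + Q)/(Q - 26))/8 = ((2*Q)/(-26 + Q))/8 = (2*Q/(-26 + Q))/8 = Q/(4*(-26 + Q)))
o(I(1)) - 1*23649 = (-7 + 1)/(4*(-26 + (-7 + 1))) - 1*23649 = (¼)*(-6)/(-26 - 6) - 23649 = (¼)*(-6)/(-32) - 23649 = (¼)*(-6)*(-1/32) - 23649 = 3/64 - 23649 = -1513533/64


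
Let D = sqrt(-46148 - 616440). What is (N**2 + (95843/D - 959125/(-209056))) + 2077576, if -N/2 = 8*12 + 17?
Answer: 445008431637/209056 - 95843*I*sqrt(165647)/331294 ≈ 2.1287e+6 - 117.74*I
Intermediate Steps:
N = -226 (N = -2*(8*12 + 17) = -2*(96 + 17) = -2*113 = -226)
D = 2*I*sqrt(165647) (D = sqrt(-662588) = 2*I*sqrt(165647) ≈ 814.0*I)
(N**2 + (95843/D - 959125/(-209056))) + 2077576 = ((-226)**2 + (95843/((2*I*sqrt(165647))) - 959125/(-209056))) + 2077576 = (51076 + (95843*(-I*sqrt(165647)/331294) - 959125*(-1/209056))) + 2077576 = (51076 + (-95843*I*sqrt(165647)/331294 + 959125/209056)) + 2077576 = (51076 + (959125/209056 - 95843*I*sqrt(165647)/331294)) + 2077576 = (10678703381/209056 - 95843*I*sqrt(165647)/331294) + 2077576 = 445008431637/209056 - 95843*I*sqrt(165647)/331294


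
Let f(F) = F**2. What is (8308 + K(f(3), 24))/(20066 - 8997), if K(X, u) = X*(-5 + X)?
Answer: 8344/11069 ≈ 0.75382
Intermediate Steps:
(8308 + K(f(3), 24))/(20066 - 8997) = (8308 + 3**2*(-5 + 3**2))/(20066 - 8997) = (8308 + 9*(-5 + 9))/11069 = (8308 + 9*4)*(1/11069) = (8308 + 36)*(1/11069) = 8344*(1/11069) = 8344/11069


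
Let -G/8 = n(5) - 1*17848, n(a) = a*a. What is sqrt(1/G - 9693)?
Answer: I*sqrt(49265149980306)/71292 ≈ 98.453*I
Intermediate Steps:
n(a) = a**2
G = 142584 (G = -8*(5**2 - 1*17848) = -8*(25 - 17848) = -8*(-17823) = 142584)
sqrt(1/G - 9693) = sqrt(1/142584 - 9693) = sqrt(-1382066711/142584) = I*sqrt(49265149980306)/71292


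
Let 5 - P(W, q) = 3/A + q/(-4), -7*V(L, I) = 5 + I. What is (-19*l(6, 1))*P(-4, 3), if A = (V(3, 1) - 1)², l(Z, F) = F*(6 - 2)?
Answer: -62681/169 ≈ -370.89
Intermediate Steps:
V(L, I) = -5/7 - I/7 (V(L, I) = -(5 + I)/7 = -5/7 - I/7)
l(Z, F) = 4*F (l(Z, F) = F*4 = 4*F)
A = 169/49 (A = ((-5/7 - ⅐*1) - 1)² = ((-5/7 - ⅐) - 1)² = (-6/7 - 1)² = (-13/7)² = 169/49 ≈ 3.4490)
P(W, q) = 698/169 + q/4 (P(W, q) = 5 - (3/(169/49) + q/(-4)) = 5 - (3*(49/169) + q*(-¼)) = 5 - (147/169 - q/4) = 5 + (-147/169 + q/4) = 698/169 + q/4)
(-19*l(6, 1))*P(-4, 3) = (-76)*(698/169 + (¼)*3) = (-19*4)*(698/169 + ¾) = -76*3299/676 = -62681/169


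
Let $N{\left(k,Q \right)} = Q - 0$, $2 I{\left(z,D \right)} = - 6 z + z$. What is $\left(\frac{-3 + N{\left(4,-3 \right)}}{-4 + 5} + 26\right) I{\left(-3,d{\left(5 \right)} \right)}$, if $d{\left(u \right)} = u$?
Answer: $150$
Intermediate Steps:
$I{\left(z,D \right)} = - \frac{5 z}{2}$ ($I{\left(z,D \right)} = \frac{- 6 z + z}{2} = \frac{\left(-5\right) z}{2} = - \frac{5 z}{2}$)
$N{\left(k,Q \right)} = Q$ ($N{\left(k,Q \right)} = Q + 0 = Q$)
$\left(\frac{-3 + N{\left(4,-3 \right)}}{-4 + 5} + 26\right) I{\left(-3,d{\left(5 \right)} \right)} = \left(\frac{-3 - 3}{-4 + 5} + 26\right) \left(\left(- \frac{5}{2}\right) \left(-3\right)\right) = \left(- \frac{6}{1} + 26\right) \frac{15}{2} = \left(\left(-6\right) 1 + 26\right) \frac{15}{2} = \left(-6 + 26\right) \frac{15}{2} = 20 \cdot \frac{15}{2} = 150$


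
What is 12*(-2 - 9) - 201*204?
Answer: -41136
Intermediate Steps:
12*(-2 - 9) - 201*204 = 12*(-11) - 41004 = -132 - 41004 = -41136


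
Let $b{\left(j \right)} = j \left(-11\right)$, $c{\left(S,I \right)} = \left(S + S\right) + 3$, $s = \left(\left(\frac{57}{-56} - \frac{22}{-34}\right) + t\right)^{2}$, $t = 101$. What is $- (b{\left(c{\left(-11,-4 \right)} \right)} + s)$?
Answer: $- \frac{9366865937}{906304} \approx -10335.0$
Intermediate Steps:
$s = \frac{9177448401}{906304}$ ($s = \left(\left(\frac{57}{-56} - \frac{22}{-34}\right) + 101\right)^{2} = \left(\left(57 \left(- \frac{1}{56}\right) - - \frac{11}{17}\right) + 101\right)^{2} = \left(\left(- \frac{57}{56} + \frac{11}{17}\right) + 101\right)^{2} = \left(- \frac{353}{952} + 101\right)^{2} = \left(\frac{95799}{952}\right)^{2} = \frac{9177448401}{906304} \approx 10126.0$)
$c{\left(S,I \right)} = 3 + 2 S$ ($c{\left(S,I \right)} = 2 S + 3 = 3 + 2 S$)
$b{\left(j \right)} = - 11 j$
$- (b{\left(c{\left(-11,-4 \right)} \right)} + s) = - (- 11 \left(3 + 2 \left(-11\right)\right) + \frac{9177448401}{906304}) = - (- 11 \left(3 - 22\right) + \frac{9177448401}{906304}) = - (\left(-11\right) \left(-19\right) + \frac{9177448401}{906304}) = - (209 + \frac{9177448401}{906304}) = \left(-1\right) \frac{9366865937}{906304} = - \frac{9366865937}{906304}$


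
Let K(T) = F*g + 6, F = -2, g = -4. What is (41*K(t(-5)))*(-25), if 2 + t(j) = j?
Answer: -14350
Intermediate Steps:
t(j) = -2 + j
K(T) = 14 (K(T) = -2*(-4) + 6 = 8 + 6 = 14)
(41*K(t(-5)))*(-25) = (41*14)*(-25) = 574*(-25) = -14350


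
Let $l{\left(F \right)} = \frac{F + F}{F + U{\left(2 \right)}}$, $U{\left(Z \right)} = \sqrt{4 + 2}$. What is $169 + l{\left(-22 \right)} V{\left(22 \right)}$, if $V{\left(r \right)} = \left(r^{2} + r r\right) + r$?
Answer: $\frac{519551}{239} + \frac{21780 \sqrt{6}}{239} \approx 2397.1$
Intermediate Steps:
$U{\left(Z \right)} = \sqrt{6}$
$V{\left(r \right)} = r + 2 r^{2}$ ($V{\left(r \right)} = \left(r^{2} + r^{2}\right) + r = 2 r^{2} + r = r + 2 r^{2}$)
$l{\left(F \right)} = \frac{2 F}{F + \sqrt{6}}$ ($l{\left(F \right)} = \frac{F + F}{F + \sqrt{6}} = \frac{2 F}{F + \sqrt{6}}$)
$169 + l{\left(-22 \right)} V{\left(22 \right)} = 169 + 2 \left(-22\right) \frac{1}{-22 + \sqrt{6}} \cdot 22 \left(1 + 2 \cdot 22\right) = 169 + - \frac{44}{-22 + \sqrt{6}} \cdot 22 \left(1 + 44\right) = 169 + - \frac{44}{-22 + \sqrt{6}} \cdot 22 \cdot 45 = 169 + - \frac{44}{-22 + \sqrt{6}} \cdot 990 = 169 - \frac{43560}{-22 + \sqrt{6}}$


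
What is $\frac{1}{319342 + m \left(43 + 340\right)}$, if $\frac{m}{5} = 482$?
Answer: $\frac{1}{1242372} \approx 8.0491 \cdot 10^{-7}$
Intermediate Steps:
$m = 2410$ ($m = 5 \cdot 482 = 2410$)
$\frac{1}{319342 + m \left(43 + 340\right)} = \frac{1}{319342 + 2410 \left(43 + 340\right)} = \frac{1}{319342 + 2410 \cdot 383} = \frac{1}{319342 + 923030} = \frac{1}{1242372}$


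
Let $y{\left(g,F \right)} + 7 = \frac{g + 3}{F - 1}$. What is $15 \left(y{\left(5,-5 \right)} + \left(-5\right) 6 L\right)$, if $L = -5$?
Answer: $2125$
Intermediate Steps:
$y{\left(g,F \right)} = -7 + \frac{3 + g}{-1 + F}$ ($y{\left(g,F \right)} = -7 + \frac{g + 3}{F - 1} = -7 + \frac{3 + g}{-1 + F}$)
$15 \left(y{\left(5,-5 \right)} + \left(-5\right) 6 L\right) = 15 \left(\frac{10 + 5 - -35}{-1 - 5} + \left(-5\right) 6 \left(-5\right)\right) = 15 \left(\frac{10 + 5 + 35}{-6} - -150\right) = 15 \left(\left(- \frac{1}{6}\right) 50 + 150\right) = 15 \left(- \frac{25}{3} + 150\right) = 15 \cdot \frac{425}{3} = 2125$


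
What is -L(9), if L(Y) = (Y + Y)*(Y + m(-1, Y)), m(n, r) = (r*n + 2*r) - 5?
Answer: -234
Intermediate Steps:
m(n, r) = -5 + 2*r + n*r (m(n, r) = (n*r + 2*r) - 5 = (2*r + n*r) - 5 = -5 + 2*r + n*r)
L(Y) = 2*Y*(-5 + 2*Y) (L(Y) = (Y + Y)*(Y + (-5 + 2*Y - Y)) = (2*Y)*(Y + (-5 + Y)) = (2*Y)*(-5 + 2*Y) = 2*Y*(-5 + 2*Y))
-L(9) = -2*9*(-5 + 2*9) = -2*9*(-5 + 18) = -2*9*13 = -1*234 = -234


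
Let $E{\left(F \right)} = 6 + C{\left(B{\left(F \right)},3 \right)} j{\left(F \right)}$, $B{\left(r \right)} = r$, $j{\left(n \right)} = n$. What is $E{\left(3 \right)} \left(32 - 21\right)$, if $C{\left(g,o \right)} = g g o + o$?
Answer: $1056$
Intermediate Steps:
$C{\left(g,o \right)} = o + o g^{2}$ ($C{\left(g,o \right)} = g^{2} o + o = o g^{2} + o = o + o g^{2}$)
$E{\left(F \right)} = 6 + F \left(3 + 3 F^{2}\right)$ ($E{\left(F \right)} = 6 + 3 \left(1 + F^{2}\right) F = 6 + \left(3 + 3 F^{2}\right) F = 6 + F \left(3 + 3 F^{2}\right)$)
$E{\left(3 \right)} \left(32 - 21\right) = \left(6 + 3 \cdot 3 + 3 \cdot 3^{3}\right) \left(32 - 21\right) = \left(6 + 9 + 3 \cdot 27\right) 11 = \left(6 + 9 + 81\right) 11 = 96 \cdot 11 = 1056$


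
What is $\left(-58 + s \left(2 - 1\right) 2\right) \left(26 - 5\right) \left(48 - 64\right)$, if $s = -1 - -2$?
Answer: $18816$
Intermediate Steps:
$s = 1$ ($s = -1 + 2 = 1$)
$\left(-58 + s \left(2 - 1\right) 2\right) \left(26 - 5\right) \left(48 - 64\right) = \left(-58 + 1 \left(2 - 1\right) 2\right) \left(26 - 5\right) \left(48 - 64\right) = \left(-58 + 1 \left(2 - 1\right) 2\right) 21 \left(-16\right) = \left(-58 + 1 \cdot 1 \cdot 2\right) \left(-336\right) = \left(-58 + 1 \cdot 2\right) \left(-336\right) = \left(-58 + 2\right) \left(-336\right) = \left(-56\right) \left(-336\right) = 18816$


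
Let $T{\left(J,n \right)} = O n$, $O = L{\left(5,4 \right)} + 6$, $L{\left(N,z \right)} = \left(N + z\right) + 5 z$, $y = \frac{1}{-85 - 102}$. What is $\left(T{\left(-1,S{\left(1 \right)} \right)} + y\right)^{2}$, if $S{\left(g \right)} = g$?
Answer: $\frac{42823936}{34969} \approx 1224.6$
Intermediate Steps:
$y = - \frac{1}{187}$ ($y = \frac{1}{-187} = - \frac{1}{187} \approx -0.0053476$)
$L{\left(N,z \right)} = N + 6 z$
$O = 35$ ($O = \left(5 + 6 \cdot 4\right) + 6 = \left(5 + 24\right) + 6 = 29 + 6 = 35$)
$T{\left(J,n \right)} = 35 n$
$\left(T{\left(-1,S{\left(1 \right)} \right)} + y\right)^{2} = \left(35 \cdot 1 - \frac{1}{187}\right)^{2} = \left(35 - \frac{1}{187}\right)^{2} = \left(\frac{6544}{187}\right)^{2} = \frac{42823936}{34969}$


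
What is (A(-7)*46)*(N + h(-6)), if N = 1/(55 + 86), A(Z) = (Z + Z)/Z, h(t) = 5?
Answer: 64952/141 ≈ 460.65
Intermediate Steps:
A(Z) = 2 (A(Z) = (2*Z)/Z = 2)
N = 1/141 ≈ 0.0070922
(A(-7)*46)*(N + h(-6)) = (2*46)*(1/141 + 5) = 92*(706/141) = 64952/141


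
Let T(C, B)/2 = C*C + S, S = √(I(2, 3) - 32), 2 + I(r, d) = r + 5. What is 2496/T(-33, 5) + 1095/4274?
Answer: 65808211/46932794 - 104*I*√3/32943 ≈ 1.4022 - 0.005468*I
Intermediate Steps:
I(r, d) = 3 + r (I(r, d) = -2 + (r + 5) = -2 + (5 + r) = 3 + r)
S = 3*I*√3 (S = √((3 + 2) - 32) = √(5 - 32) = √(-27) = 3*I*√3 ≈ 5.1962*I)
T(C, B) = 2*C² + 6*I*√3 (T(C, B) = 2*(C*C + 3*I*√3) = 2*(C² + 3*I*√3) = 2*C² + 6*I*√3)
2496/T(-33, 5) + 1095/4274 = 2496/(2*(-33)² + 6*I*√3) + 1095/4274 = 2496/(2*1089 + 6*I*√3) + 1095*(1/4274) = 2496/(2178 + 6*I*√3) + 1095/4274 = 1095/4274 + 2496/(2178 + 6*I*√3)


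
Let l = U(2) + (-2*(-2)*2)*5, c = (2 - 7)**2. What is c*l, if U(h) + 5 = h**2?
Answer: 975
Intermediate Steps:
U(h) = -5 + h**2
c = 25 (c = (-5)**2 = 25)
l = 39 (l = (-5 + 2**2) + (-2*(-2)*2)*5 = (-5 + 4) + (4*2)*5 = -1 + 8*5 = -1 + 40 = 39)
c*l = 25*39 = 975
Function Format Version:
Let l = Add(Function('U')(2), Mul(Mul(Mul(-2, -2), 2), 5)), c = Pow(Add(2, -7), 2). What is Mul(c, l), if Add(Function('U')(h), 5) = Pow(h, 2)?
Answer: 975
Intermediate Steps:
Function('U')(h) = Add(-5, Pow(h, 2))
c = 25 (c = Pow(-5, 2) = 25)
l = 39 (l = Add(Add(-5, Pow(2, 2)), Mul(Mul(Mul(-2, -2), 2), 5)) = Add(Add(-5, 4), Mul(Mul(4, 2), 5)) = Add(-1, Mul(8, 5)) = Add(-1, 40) = 39)
Mul(c, l) = Mul(25, 39) = 975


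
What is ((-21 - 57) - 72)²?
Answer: 22500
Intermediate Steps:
((-21 - 57) - 72)² = (-78 - 72)² = (-150)² = 22500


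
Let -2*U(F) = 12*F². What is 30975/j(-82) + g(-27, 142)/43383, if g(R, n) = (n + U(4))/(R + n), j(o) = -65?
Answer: -1343788399/2819895 ≈ -476.54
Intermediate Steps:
U(F) = -6*F²
g(R, n) = (-96 + n)/(R + n) (g(R, n) = (n - 6*4²)/(R + n) = (n - 6*16)/(R + n) = (n - 96)/(R + n) = (-96 + n)/(R + n))
30975/j(-82) + g(-27, 142)/43383 = 30975/(-65) + ((-96 + 142)/(-27 + 142))/43383 = 30975*(-1/65) + (46/115)*(1/43383) = -6195/13 + ((1/115)*46)*(1/43383) = -6195/13 + (⅖)*(1/43383) = -6195/13 + 2/216915 = -1343788399/2819895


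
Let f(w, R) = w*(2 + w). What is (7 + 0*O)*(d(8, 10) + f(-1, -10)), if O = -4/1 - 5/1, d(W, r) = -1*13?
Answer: -98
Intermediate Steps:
d(W, r) = -13
O = -9 (O = -4*1 - 5*1 = -4 - 5 = -9)
(7 + 0*O)*(d(8, 10) + f(-1, -10)) = (7 + 0*(-9))*(-13 - (2 - 1)) = (7 + 0)*(-13 - 1*1) = 7*(-13 - 1) = 7*(-14) = -98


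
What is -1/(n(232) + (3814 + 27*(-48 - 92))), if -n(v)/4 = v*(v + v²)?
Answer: 1/50163934 ≈ 1.9935e-8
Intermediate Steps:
n(v) = -4*v*(v + v²)
-1/(n(232) + (3814 + 27*(-48 - 92))) = -1/(4*232²*(-1 - 1*232) + (3814 + 27*(-48 - 92))) = -1/(4*53824*(-1 - 232) + (3814 + 27*(-140))) = -1/(4*53824*(-233) + (3814 - 3780)) = -1/(-50163968 + 34) = -1/(-50163934) = -1*(-1/50163934) = 1/50163934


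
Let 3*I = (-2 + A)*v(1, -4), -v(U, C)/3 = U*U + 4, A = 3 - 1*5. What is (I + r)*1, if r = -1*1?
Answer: 19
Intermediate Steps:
r = -1
A = -2 (A = 3 - 5 = -2)
v(U, C) = -12 - 3*U² (v(U, C) = -3*(U*U + 4) = -3*(U² + 4) = -3*(4 + U²) = -12 - 3*U²)
I = 20 (I = ((-2 - 2)*(-12 - 3*1²))/3 = (-4*(-12 - 3*1))/3 = (-4*(-12 - 3))/3 = (-4*(-15))/3 = (⅓)*60 = 20)
(I + r)*1 = (20 - 1)*1 = 19*1 = 19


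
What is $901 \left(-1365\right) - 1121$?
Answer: $-1230986$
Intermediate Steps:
$901 \left(-1365\right) - 1121 = -1229865 - 1121 = -1230986$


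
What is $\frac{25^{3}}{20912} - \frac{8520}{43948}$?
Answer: $\frac{127129315}{229760144} \approx 0.55331$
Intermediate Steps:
$\frac{25^{3}}{20912} - \frac{8520}{43948} = 15625 \cdot \frac{1}{20912} - \frac{2130}{10987} = \frac{15625}{20912} - \frac{2130}{10987} = \frac{127129315}{229760144}$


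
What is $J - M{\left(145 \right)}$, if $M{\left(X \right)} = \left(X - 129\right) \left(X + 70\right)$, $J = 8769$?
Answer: $5329$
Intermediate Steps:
$M{\left(X \right)} = \left(-129 + X\right) \left(70 + X\right)$
$J - M{\left(145 \right)} = 8769 - \left(-9030 + 145^{2} - 8555\right) = 8769 - \left(-9030 + 21025 - 8555\right) = 8769 - 3440 = 5329$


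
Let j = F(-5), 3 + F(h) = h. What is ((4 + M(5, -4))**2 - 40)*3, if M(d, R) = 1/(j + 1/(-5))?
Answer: -125877/1681 ≈ -74.882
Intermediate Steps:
F(h) = -3 + h
j = -8 (j = -3 - 5 = -8)
M(d, R) = -5/41 (M(d, R) = 1/(-8 + 1/(-5)) = 1/(-8 - 1/5) = 1/(-41/5) = -5/41)
((4 + M(5, -4))**2 - 40)*3 = ((4 - 5/41)**2 - 40)*3 = ((159/41)**2 - 40)*3 = (25281/1681 - 40)*3 = -41959/1681*3 = -125877/1681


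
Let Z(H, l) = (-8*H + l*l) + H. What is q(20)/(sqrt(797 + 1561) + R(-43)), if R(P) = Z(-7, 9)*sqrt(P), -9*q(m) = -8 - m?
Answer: 28/(9*(3*sqrt(262) + 130*I*sqrt(43))) ≈ 0.00020722 - 0.0036377*I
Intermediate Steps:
q(m) = 8/9 + m/9 (q(m) = -(-8 - m)/9 = 8/9 + m/9)
Z(H, l) = l**2 - 7*H (Z(H, l) = (-8*H + l**2) + H = (l**2 - 8*H) + H = l**2 - 7*H)
R(P) = 130*sqrt(P) (R(P) = (9**2 - 7*(-7))*sqrt(P) = (81 + 49)*sqrt(P) = 130*sqrt(P))
q(20)/(sqrt(797 + 1561) + R(-43)) = (8/9 + (1/9)*20)/(sqrt(797 + 1561) + 130*sqrt(-43)) = (8/9 + 20/9)/(sqrt(2358) + 130*(I*sqrt(43))) = 28/(9*(3*sqrt(262) + 130*I*sqrt(43)))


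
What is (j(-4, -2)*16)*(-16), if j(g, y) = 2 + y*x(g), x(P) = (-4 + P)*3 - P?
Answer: -10752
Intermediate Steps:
x(P) = -12 + 2*P (x(P) = (-12 + 3*P) - P = -12 + 2*P)
j(g, y) = 2 + y*(-12 + 2*g)
(j(-4, -2)*16)*(-16) = ((2 + 2*(-2)*(-6 - 4))*16)*(-16) = ((2 + 2*(-2)*(-10))*16)*(-16) = ((2 + 40)*16)*(-16) = (42*16)*(-16) = 672*(-16) = -10752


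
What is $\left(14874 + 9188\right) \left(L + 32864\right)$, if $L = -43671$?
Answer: $-260038034$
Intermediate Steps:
$\left(14874 + 9188\right) \left(L + 32864\right) = \left(14874 + 9188\right) \left(-43671 + 32864\right) = 24062 \left(-10807\right) = -260038034$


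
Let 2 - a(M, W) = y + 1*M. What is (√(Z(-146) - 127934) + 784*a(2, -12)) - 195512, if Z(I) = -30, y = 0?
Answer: -195512 + 2*I*√31991 ≈ -1.9551e+5 + 357.72*I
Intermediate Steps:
a(M, W) = 2 - M (a(M, W) = 2 - (0 + 1*M) = 2 - (0 + M) = 2 - M)
(√(Z(-146) - 127934) + 784*a(2, -12)) - 195512 = (√(-30 - 127934) + 784*(2 - 1*2)) - 195512 = (√(-127964) + 784*(2 - 2)) - 195512 = (2*I*√31991 + 784*0) - 195512 = (2*I*√31991 + 0) - 195512 = 2*I*√31991 - 195512 = -195512 + 2*I*√31991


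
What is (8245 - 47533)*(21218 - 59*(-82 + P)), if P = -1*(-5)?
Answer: -1012098168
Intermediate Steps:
P = 5
(8245 - 47533)*(21218 - 59*(-82 + P)) = (8245 - 47533)*(21218 - 59*(-82 + 5)) = -39288*(21218 - 59*(-77)) = -39288*(21218 + 4543) = -39288*25761 = -1012098168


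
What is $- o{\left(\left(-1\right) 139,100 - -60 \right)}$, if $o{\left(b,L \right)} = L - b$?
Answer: $-299$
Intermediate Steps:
$- o{\left(\left(-1\right) 139,100 - -60 \right)} = - (\left(100 - -60\right) - \left(-1\right) 139) = - (\left(100 + 60\right) - -139) = - (160 + 139) = \left(-1\right) 299 = -299$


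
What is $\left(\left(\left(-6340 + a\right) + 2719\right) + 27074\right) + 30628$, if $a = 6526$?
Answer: $60607$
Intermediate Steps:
$\left(\left(\left(-6340 + a\right) + 2719\right) + 27074\right) + 30628 = \left(\left(\left(-6340 + 6526\right) + 2719\right) + 27074\right) + 30628 = \left(\left(186 + 2719\right) + 27074\right) + 30628 = \left(2905 + 27074\right) + 30628 = 29979 + 30628 = 60607$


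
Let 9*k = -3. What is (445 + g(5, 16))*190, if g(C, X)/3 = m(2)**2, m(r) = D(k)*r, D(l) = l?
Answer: 254410/3 ≈ 84803.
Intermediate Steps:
k = -1/3 (k = (1/9)*(-3) = -1/3 ≈ -0.33333)
m(r) = -r/3
g(C, X) = 4/3 (g(C, X) = 3*(-1/3*2)**2 = 3*(-2/3)**2 = 3*(4/9) = 4/3)
(445 + g(5, 16))*190 = (445 + 4/3)*190 = (1339/3)*190 = 254410/3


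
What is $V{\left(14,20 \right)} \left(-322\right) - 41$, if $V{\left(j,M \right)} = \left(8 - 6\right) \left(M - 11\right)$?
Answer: $-5837$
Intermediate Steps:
$V{\left(j,M \right)} = -22 + 2 M$ ($V{\left(j,M \right)} = 2 \left(-11 + M\right) = -22 + 2 M$)
$V{\left(14,20 \right)} \left(-322\right) - 41 = \left(-22 + 2 \cdot 20\right) \left(-322\right) - 41 = \left(-22 + 40\right) \left(-322\right) - 41 = 18 \left(-322\right) - 41 = -5796 - 41 = -5837$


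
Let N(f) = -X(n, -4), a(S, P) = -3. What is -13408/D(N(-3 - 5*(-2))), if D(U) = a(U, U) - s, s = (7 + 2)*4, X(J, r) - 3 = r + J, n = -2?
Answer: 13408/39 ≈ 343.79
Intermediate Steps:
X(J, r) = 3 + J + r (X(J, r) = 3 + (r + J) = 3 + (J + r) = 3 + J + r)
s = 36 (s = 9*4 = 36)
N(f) = 3 (N(f) = -(3 - 2 - 4) = -1*(-3) = 3)
D(U) = -39 (D(U) = -3 - 1*36 = -3 - 36 = -39)
-13408/D(N(-3 - 5*(-2))) = -13408/(-39) = -13408*(-1/39) = 13408/39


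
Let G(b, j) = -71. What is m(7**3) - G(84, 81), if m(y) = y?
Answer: 414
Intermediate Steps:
m(7**3) - G(84, 81) = 7**3 - 1*(-71) = 343 + 71 = 414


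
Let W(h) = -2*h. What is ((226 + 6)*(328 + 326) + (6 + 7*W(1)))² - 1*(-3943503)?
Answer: 23022901903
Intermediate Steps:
((226 + 6)*(328 + 326) + (6 + 7*W(1)))² - 1*(-3943503) = ((226 + 6)*(328 + 326) + (6 + 7*(-2*1)))² - 1*(-3943503) = (232*654 + (6 + 7*(-2)))² + 3943503 = (151728 + (6 - 14))² + 3943503 = (151728 - 8)² + 3943503 = 151720² + 3943503 = 23018958400 + 3943503 = 23022901903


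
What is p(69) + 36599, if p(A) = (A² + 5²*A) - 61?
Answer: 43024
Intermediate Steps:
p(A) = -61 + A² + 25*A (p(A) = (A² + 25*A) - 61 = -61 + A² + 25*A)
p(69) + 36599 = (-61 + 69² + 25*69) + 36599 = (-61 + 4761 + 1725) + 36599 = 6425 + 36599 = 43024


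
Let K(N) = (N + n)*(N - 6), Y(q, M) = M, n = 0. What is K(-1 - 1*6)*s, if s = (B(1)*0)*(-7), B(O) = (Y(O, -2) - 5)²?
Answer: 0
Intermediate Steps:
K(N) = N*(-6 + N) (K(N) = (N + 0)*(N - 6) = N*(-6 + N))
B(O) = 49 (B(O) = (-2 - 5)² = (-7)² = 49)
s = 0 (s = (49*0)*(-7) = 0*(-7) = 0)
K(-1 - 1*6)*s = ((-1 - 1*6)*(-6 + (-1 - 1*6)))*0 = ((-1 - 6)*(-6 + (-1 - 6)))*0 = -7*(-6 - 7)*0 = -7*(-13)*0 = 91*0 = 0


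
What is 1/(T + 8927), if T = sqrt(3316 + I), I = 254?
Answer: 8927/79687759 - sqrt(3570)/79687759 ≈ 0.00011127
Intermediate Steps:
T = sqrt(3570) (T = sqrt(3316 + 254) = sqrt(3570) ≈ 59.749)
1/(T + 8927) = 1/(sqrt(3570) + 8927) = 1/(8927 + sqrt(3570))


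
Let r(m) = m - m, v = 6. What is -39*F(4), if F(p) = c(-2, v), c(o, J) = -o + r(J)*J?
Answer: -78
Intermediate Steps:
r(m) = 0
c(o, J) = -o (c(o, J) = -o + 0*J = -o + 0 = -o)
F(p) = 2 (F(p) = -1*(-2) = 2)
-39*F(4) = -39*2 = -78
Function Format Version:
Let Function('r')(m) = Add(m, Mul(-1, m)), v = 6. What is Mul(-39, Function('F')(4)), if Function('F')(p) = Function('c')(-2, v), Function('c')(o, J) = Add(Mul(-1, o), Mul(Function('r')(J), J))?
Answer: -78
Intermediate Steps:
Function('r')(m) = 0
Function('c')(o, J) = Mul(-1, o) (Function('c')(o, J) = Add(Mul(-1, o), Mul(0, J)) = Add(Mul(-1, o), 0) = Mul(-1, o))
Function('F')(p) = 2 (Function('F')(p) = Mul(-1, -2) = 2)
Mul(-39, Function('F')(4)) = Mul(-39, 2) = -78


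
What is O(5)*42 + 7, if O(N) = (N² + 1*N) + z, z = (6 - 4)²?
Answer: 1435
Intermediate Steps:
z = 4 (z = 2² = 4)
O(N) = 4 + N + N² (O(N) = (N² + 1*N) + 4 = (N² + N) + 4 = (N + N²) + 4 = 4 + N + N²)
O(5)*42 + 7 = (4 + 5 + 5²)*42 + 7 = (4 + 5 + 25)*42 + 7 = 34*42 + 7 = 1428 + 7 = 1435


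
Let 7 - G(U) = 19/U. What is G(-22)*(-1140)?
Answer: -98610/11 ≈ -8964.5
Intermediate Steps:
G(U) = 7 - 19/U
G(-22)*(-1140) = (7 - 19/(-22))*(-1140) = (7 - 19*(-1/22))*(-1140) = (7 + 19/22)*(-1140) = (173/22)*(-1140) = -98610/11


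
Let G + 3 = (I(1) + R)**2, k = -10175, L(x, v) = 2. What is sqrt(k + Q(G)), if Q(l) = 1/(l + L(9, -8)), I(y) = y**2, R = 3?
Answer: 4*I*sqrt(143085)/15 ≈ 100.87*I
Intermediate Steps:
G = 13 (G = -3 + (1**2 + 3)**2 = -3 + (1 + 3)**2 = -3 + 4**2 = -3 + 16 = 13)
Q(l) = 1/(2 + l) (Q(l) = 1/(l + 2) = 1/(2 + l))
sqrt(k + Q(G)) = sqrt(-10175 + 1/(2 + 13)) = sqrt(-10175 + 1/15) = sqrt(-152624/15) = 4*I*sqrt(143085)/15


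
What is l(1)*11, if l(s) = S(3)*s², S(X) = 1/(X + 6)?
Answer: 11/9 ≈ 1.2222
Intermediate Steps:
S(X) = 1/(6 + X)
l(s) = s²/9 (l(s) = s²/(6 + 3) = s²/9)
l(1)*11 = ((⅑)*1²)*11 = ((⅑)*1)*11 = (⅑)*11 = 11/9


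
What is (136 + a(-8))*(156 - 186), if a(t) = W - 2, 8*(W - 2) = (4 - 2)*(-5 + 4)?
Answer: -8145/2 ≈ -4072.5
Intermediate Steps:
W = 7/4 (W = 2 + ((4 - 2)*(-5 + 4))/8 = 2 + (2*(-1))/8 = 2 + (⅛)*(-2) = 2 - ¼ = 7/4 ≈ 1.7500)
a(t) = -¼ (a(t) = 7/4 - 2 = -¼)
(136 + a(-8))*(156 - 186) = (136 - ¼)*(156 - 186) = (543/4)*(-30) = -8145/2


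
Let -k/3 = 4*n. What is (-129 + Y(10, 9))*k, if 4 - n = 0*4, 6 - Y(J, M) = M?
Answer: 6336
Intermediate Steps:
Y(J, M) = 6 - M
n = 4 (n = 4 - 0*4 = 4 - 1*0 = 4 + 0 = 4)
k = -48 (k = -12*4 = -3*16 = -48)
(-129 + Y(10, 9))*k = (-129 + (6 - 1*9))*(-48) = (-129 + (6 - 9))*(-48) = (-129 - 3)*(-48) = -132*(-48) = 6336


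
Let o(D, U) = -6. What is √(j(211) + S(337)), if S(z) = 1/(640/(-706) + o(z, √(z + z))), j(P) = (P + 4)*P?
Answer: 7*√5502890254/2438 ≈ 212.99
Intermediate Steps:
j(P) = P*(4 + P) (j(P) = (4 + P)*P = P*(4 + P))
S(z) = -353/2438 (S(z) = 1/(640/(-706) - 6) = 1/(640*(-1/706) - 6) = 1/(-320/353 - 6) = 1/(-2438/353) = -353/2438)
√(j(211) + S(337)) = √(211*(4 + 211) - 353/2438) = √(211*215 - 353/2438) = √(45365 - 353/2438) = √(110599517/2438) = 7*√5502890254/2438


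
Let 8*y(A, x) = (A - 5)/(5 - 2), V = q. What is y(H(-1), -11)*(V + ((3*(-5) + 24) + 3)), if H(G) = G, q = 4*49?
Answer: -52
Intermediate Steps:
q = 196
V = 196
y(A, x) = -5/24 + A/24 (y(A, x) = ((A - 5)/(5 - 2))/8 = ((-5 + A)/3)/8 = ((-5 + A)*(1/3))/8 = (-5/3 + A/3)/8 = -5/24 + A/24)
y(H(-1), -11)*(V + ((3*(-5) + 24) + 3)) = (-5/24 + (1/24)*(-1))*(196 + ((3*(-5) + 24) + 3)) = (-5/24 - 1/24)*(196 + ((-15 + 24) + 3)) = -(196 + (9 + 3))/4 = -(196 + 12)/4 = -1/4*208 = -52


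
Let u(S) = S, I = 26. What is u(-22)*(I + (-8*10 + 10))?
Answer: 968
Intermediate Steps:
u(-22)*(I + (-8*10 + 10)) = -22*(26 + (-8*10 + 10)) = -22*(26 + (-80 + 10)) = -22*(26 - 70) = -22*(-44) = 968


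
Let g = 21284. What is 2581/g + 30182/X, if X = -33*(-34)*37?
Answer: 22045333/25987764 ≈ 0.84830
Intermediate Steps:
X = 41514 (X = 1122*37 = 41514)
2581/g + 30182/X = 2581/21284 + 30182/41514 = 2581*(1/21284) + 30182*(1/41514) = 2581/21284 + 15091/20757 = 22045333/25987764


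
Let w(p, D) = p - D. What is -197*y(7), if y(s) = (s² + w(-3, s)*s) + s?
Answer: 2758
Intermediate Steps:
y(s) = s + s² + s*(-3 - s) (y(s) = (s² + (-3 - s)*s) + s = (s² + s*(-3 - s)) + s = s + s² + s*(-3 - s))
-197*y(7) = -(-394)*7 = -197*(-14) = 2758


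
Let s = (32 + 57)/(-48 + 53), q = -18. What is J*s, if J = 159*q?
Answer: -254718/5 ≈ -50944.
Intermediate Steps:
s = 89/5 ≈ 17.800
J = -2862 (J = 159*(-18) = -2862)
J*s = -2862*89/5 = -254718/5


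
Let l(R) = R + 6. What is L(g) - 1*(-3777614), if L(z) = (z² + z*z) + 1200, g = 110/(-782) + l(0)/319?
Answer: 58788232083398176/15557323441 ≈ 3.7788e+6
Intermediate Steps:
l(R) = 6 + R
g = -15199/124729 (g = 110/(-782) + (6 + 0)/319 = 110*(-1/782) + 6*(1/319) = -55/391 + 6/319 = -15199/124729 ≈ -0.12186)
L(z) = 1200 + 2*z² (L(z) = (z² + z²) + 1200 = 2*z² + 1200 = 1200 + 2*z²)
L(g) - 1*(-3777614) = (1200 + 2*(-15199/124729)²) - 1*(-3777614) = (1200 + 2*(231009601/15557323441)) + 3777614 = (1200 + 462019202/15557323441) + 3777614 = 18669250148402/15557323441 + 3777614 = 58788232083398176/15557323441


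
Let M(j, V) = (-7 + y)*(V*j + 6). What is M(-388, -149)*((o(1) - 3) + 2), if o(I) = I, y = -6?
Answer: 0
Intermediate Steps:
M(j, V) = -78 - 13*V*j (M(j, V) = (-7 - 6)*(V*j + 6) = -13*(6 + V*j) = -78 - 13*V*j)
M(-388, -149)*((o(1) - 3) + 2) = (-78 - 13*(-149)*(-388))*((1 - 3) + 2) = (-78 - 751556)*(-2 + 2) = -751634*0 = 0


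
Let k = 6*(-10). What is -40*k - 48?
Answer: 2352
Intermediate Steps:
k = -60
-40*k - 48 = -40*(-60) - 48 = 2400 - 48 = 2352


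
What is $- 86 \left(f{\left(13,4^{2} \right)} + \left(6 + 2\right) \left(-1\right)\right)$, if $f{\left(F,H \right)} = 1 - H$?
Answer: $1978$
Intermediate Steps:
$- 86 \left(f{\left(13,4^{2} \right)} + \left(6 + 2\right) \left(-1\right)\right) = - 86 \left(\left(1 - 4^{2}\right) + \left(6 + 2\right) \left(-1\right)\right) = - 86 \left(\left(1 - 16\right) + 8 \left(-1\right)\right) = - 86 \left(\left(1 - 16\right) - 8\right) = - 86 \left(-15 - 8\right) = \left(-86\right) \left(-23\right) = 1978$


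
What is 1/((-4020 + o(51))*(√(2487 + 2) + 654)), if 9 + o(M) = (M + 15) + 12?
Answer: -218/560023959 + √2489/1680071877 ≈ -3.5957e-7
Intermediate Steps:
o(M) = 18 + M (o(M) = -9 + ((M + 15) + 12) = -9 + ((15 + M) + 12) = -9 + (27 + M) = 18 + M)
1/((-4020 + o(51))*(√(2487 + 2) + 654)) = 1/((-4020 + (18 + 51))*(√(2487 + 2) + 654)) = 1/((-4020 + 69)*(√2489 + 654)) = 1/(-3951*(654 + √2489)) = 1/(-2583954 - 3951*√2489)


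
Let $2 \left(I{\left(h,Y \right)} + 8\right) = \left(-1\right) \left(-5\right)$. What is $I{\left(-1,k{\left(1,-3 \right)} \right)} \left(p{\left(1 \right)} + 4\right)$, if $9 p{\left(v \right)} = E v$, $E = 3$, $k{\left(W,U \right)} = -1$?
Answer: $- \frac{143}{6} \approx -23.833$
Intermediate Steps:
$I{\left(h,Y \right)} = - \frac{11}{2}$ ($I{\left(h,Y \right)} = -8 + \frac{\left(-1\right) \left(-5\right)}{2} = -8 + \frac{1}{2} \cdot 5 = -8 + \frac{5}{2} = - \frac{11}{2}$)
$p{\left(v \right)} = \frac{v}{3}$ ($p{\left(v \right)} = \frac{3 v}{9} = \frac{v}{3}$)
$I{\left(-1,k{\left(1,-3 \right)} \right)} \left(p{\left(1 \right)} + 4\right) = - \frac{11 \left(\frac{1}{3} \cdot 1 + 4\right)}{2} = - \frac{11 \left(\frac{1}{3} + 4\right)}{2} = \left(- \frac{11}{2}\right) \frac{13}{3} = - \frac{143}{6}$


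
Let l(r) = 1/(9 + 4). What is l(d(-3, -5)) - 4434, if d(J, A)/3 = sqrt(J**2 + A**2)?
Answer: -57641/13 ≈ -4433.9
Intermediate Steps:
d(J, A) = 3*sqrt(A**2 + J**2) (d(J, A) = 3*sqrt(J**2 + A**2) = 3*sqrt(A**2 + J**2))
l(r) = 1/13
l(d(-3, -5)) - 4434 = 1/13 - 4434 = -57641/13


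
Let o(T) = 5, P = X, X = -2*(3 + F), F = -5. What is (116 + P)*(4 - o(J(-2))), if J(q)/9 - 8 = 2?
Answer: -120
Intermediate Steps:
J(q) = 90 (J(q) = 72 + 9*2 = 72 + 18 = 90)
X = 4 (X = -2*(3 - 5) = -2*(-2) = 4)
P = 4
(116 + P)*(4 - o(J(-2))) = (116 + 4)*(4 - 1*5) = 120*(4 - 5) = 120*(-1) = -120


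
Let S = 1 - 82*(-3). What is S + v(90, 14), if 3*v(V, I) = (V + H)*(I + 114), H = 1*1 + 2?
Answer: 4215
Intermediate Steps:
H = 3 (H = 1 + 2 = 3)
v(V, I) = (3 + V)*(114 + I)/3 (v(V, I) = ((V + 3)*(I + 114))/3 = ((3 + V)*(114 + I))/3 = (3 + V)*(114 + I)/3)
S = 247 (S = 1 + 246 = 247)
S + v(90, 14) = 247 + (114 + 14 + 38*90 + (⅓)*14*90) = 247 + (114 + 14 + 3420 + 420) = 247 + 3968 = 4215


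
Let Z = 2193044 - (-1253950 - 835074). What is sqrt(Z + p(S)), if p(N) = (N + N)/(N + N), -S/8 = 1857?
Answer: 11*sqrt(35389) ≈ 2069.3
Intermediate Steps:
S = -14856 (S = -8*1857 = -14856)
p(N) = 1 (p(N) = (2*N)/((2*N)) = (2*N)*(1/(2*N)) = 1)
Z = 4282068 (Z = 2193044 - 1*(-2089024) = 2193044 + 2089024 = 4282068)
sqrt(Z + p(S)) = sqrt(4282068 + 1) = sqrt(4282069) = 11*sqrt(35389)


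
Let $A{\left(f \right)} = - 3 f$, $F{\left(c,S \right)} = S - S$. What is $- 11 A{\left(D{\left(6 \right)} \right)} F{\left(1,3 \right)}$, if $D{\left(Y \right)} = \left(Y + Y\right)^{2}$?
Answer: $0$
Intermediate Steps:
$D{\left(Y \right)} = 4 Y^{2}$ ($D{\left(Y \right)} = \left(2 Y\right)^{2} = 4 Y^{2}$)
$F{\left(c,S \right)} = 0$
$- 11 A{\left(D{\left(6 \right)} \right)} F{\left(1,3 \right)} = - 11 \left(- 3 \cdot 4 \cdot 6^{2}\right) 0 = - 11 \left(- 3 \cdot 4 \cdot 36\right) 0 = - 11 \left(\left(-3\right) 144\right) 0 = \left(-11\right) \left(-432\right) 0 = 4752 \cdot 0 = 0$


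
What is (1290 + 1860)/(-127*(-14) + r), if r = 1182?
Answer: 315/296 ≈ 1.0642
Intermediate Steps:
(1290 + 1860)/(-127*(-14) + r) = (1290 + 1860)/(-127*(-14) + 1182) = 3150/(1778 + 1182) = 3150/2960 = 3150*(1/2960) = 315/296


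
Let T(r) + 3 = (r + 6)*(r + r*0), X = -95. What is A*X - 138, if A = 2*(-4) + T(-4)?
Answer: 1667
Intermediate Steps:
T(r) = -3 + r*(6 + r) (T(r) = -3 + (r + 6)*(r + r*0) = -3 + (6 + r)*(r + 0) = -3 + (6 + r)*r = -3 + r*(6 + r))
A = -19 (A = 2*(-4) + (-3 + (-4)**2 + 6*(-4)) = -8 + (-3 + 16 - 24) = -8 - 11 = -19)
A*X - 138 = -19*(-95) - 138 = 1805 - 138 = 1667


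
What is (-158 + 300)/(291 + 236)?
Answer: 142/527 ≈ 0.26945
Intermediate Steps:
(-158 + 300)/(291 + 236) = 142/527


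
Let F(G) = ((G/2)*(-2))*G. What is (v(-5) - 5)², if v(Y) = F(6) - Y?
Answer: 1296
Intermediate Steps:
F(G) = -G² (F(G) = ((G*(½))*(-2))*G = ((G/2)*(-2))*G = (-G)*G = -G²)
v(Y) = -36 - Y (v(Y) = -1*6² - Y = -1*36 - Y = -36 - Y)
(v(-5) - 5)² = ((-36 - 1*(-5)) - 5)² = ((-36 + 5) - 5)² = (-31 - 5)² = (-36)² = 1296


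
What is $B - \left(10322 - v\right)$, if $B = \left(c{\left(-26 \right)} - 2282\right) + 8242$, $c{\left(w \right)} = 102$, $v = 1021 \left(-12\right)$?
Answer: $-16512$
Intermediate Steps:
$v = -12252$
$B = 6062$ ($B = \left(102 - 2282\right) + 8242 = -2180 + 8242 = 6062$)
$B - \left(10322 - v\right) = 6062 - \left(10322 - -12252\right) = 6062 - \left(10322 + 12252\right) = 6062 - 22574 = -16512$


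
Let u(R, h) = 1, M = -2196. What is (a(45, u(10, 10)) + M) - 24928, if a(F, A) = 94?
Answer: -27030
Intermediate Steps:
(a(45, u(10, 10)) + M) - 24928 = (94 - 2196) - 24928 = -2102 - 24928 = -27030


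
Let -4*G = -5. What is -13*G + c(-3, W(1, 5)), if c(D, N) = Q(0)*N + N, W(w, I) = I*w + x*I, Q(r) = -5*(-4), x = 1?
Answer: 775/4 ≈ 193.75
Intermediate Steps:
Q(r) = 20
W(w, I) = I + I*w (W(w, I) = I*w + 1*I = I*w + I = I + I*w)
G = 5/4 (G = -¼*(-5) = 5/4 ≈ 1.2500)
c(D, N) = 21*N (c(D, N) = 20*N + N = 21*N)
-13*G + c(-3, W(1, 5)) = -13*5/4 + 21*(5*(1 + 1)) = -65/4 + 21*(5*2) = -65/4 + 21*10 = -65/4 + 210 = 775/4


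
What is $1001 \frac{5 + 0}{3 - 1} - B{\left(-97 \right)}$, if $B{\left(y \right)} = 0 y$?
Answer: $\frac{5005}{2} \approx 2502.5$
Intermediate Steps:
$B{\left(y \right)} = 0$
$1001 \frac{5 + 0}{3 - 1} - B{\left(-97 \right)} = 1001 \frac{5 + 0}{3 - 1} - 0 = 1001 \cdot \frac{5}{2} + 0 = \frac{5005}{2} + 0 = \frac{5005}{2}$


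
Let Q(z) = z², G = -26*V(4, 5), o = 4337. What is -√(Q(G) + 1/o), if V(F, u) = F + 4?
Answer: -3*√90419688617/4337 ≈ -208.00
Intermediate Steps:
V(F, u) = 4 + F
G = -208 (G = -26*(4 + 4) = -26*8 = -208)
-√(Q(G) + 1/o) = -√((-208)² + 1/4337) = -√(43264 + 1/4337) = -√(187635969/4337) = -3*√90419688617/4337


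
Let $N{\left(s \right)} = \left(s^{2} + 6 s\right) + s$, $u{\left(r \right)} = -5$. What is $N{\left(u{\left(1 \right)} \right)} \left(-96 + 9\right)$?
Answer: $870$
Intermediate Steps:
$N{\left(s \right)} = s^{2} + 7 s$
$N{\left(u{\left(1 \right)} \right)} \left(-96 + 9\right) = - 5 \left(7 - 5\right) \left(-96 + 9\right) = \left(-5\right) 2 \left(-87\right) = \left(-10\right) \left(-87\right) = 870$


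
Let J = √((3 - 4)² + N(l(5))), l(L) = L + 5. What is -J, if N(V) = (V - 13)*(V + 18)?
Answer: -I*√83 ≈ -9.1104*I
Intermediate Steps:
l(L) = 5 + L
N(V) = (-13 + V)*(18 + V)
J = I*√83 (J = √((3 - 4)² + (-234 + (5 + 5)² + 5*(5 + 5))) = √((-1)² + (-234 + 10² + 5*10)) = √(1 + (-234 + 100 + 50)) = √(1 - 84) = √(-83) = I*√83 ≈ 9.1104*I)
-J = -I*√83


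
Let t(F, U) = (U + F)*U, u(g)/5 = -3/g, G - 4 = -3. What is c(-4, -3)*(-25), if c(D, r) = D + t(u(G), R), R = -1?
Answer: -300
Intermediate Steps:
G = 1 (G = 4 - 3 = 1)
u(g) = -15/g (u(g) = 5*(-3/g) = -15/g)
t(F, U) = U*(F + U) (t(F, U) = (F + U)*U = U*(F + U))
c(D, r) = 16 + D (c(D, r) = D - (-15/1 - 1) = D - (-15*1 - 1) = D - (-15 - 1) = D - 1*(-16) = D + 16 = 16 + D)
c(-4, -3)*(-25) = (16 - 4)*(-25) = 12*(-25) = -300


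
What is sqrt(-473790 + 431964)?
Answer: I*sqrt(41826) ≈ 204.51*I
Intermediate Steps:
sqrt(-473790 + 431964) = sqrt(-41826) = I*sqrt(41826)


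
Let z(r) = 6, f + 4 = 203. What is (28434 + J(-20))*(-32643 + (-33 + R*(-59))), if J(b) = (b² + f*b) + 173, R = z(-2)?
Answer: -826641810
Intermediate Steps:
f = 199 (f = -4 + 203 = 199)
R = 6
J(b) = 173 + b² + 199*b (J(b) = (b² + 199*b) + 173 = 173 + b² + 199*b)
(28434 + J(-20))*(-32643 + (-33 + R*(-59))) = (28434 + (173 + (-20)² + 199*(-20)))*(-32643 + (-33 + 6*(-59))) = (28434 + (173 + 400 - 3980))*(-32643 + (-33 - 354)) = (28434 - 3407)*(-32643 - 387) = 25027*(-33030) = -826641810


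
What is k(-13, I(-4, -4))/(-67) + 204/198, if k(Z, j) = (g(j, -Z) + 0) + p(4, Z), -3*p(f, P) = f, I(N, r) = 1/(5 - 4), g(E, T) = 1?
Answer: 763/737 ≈ 1.0353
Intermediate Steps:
I(N, r) = 1 (I(N, r) = 1/1 = 1)
p(f, P) = -f/3
k(Z, j) = -⅓ (k(Z, j) = (1 + 0) - ⅓*4 = 1 - 4/3 = -⅓)
k(-13, I(-4, -4))/(-67) + 204/198 = -⅓/(-67) + 204/198 = -⅓*(-1/67) + 204*(1/198) = 1/201 + 34/33 = 763/737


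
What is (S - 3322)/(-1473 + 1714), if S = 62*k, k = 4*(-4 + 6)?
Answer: -2826/241 ≈ -11.726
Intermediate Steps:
k = 8 (k = 4*2 = 8)
S = 496 (S = 62*8 = 496)
(S - 3322)/(-1473 + 1714) = (496 - 3322)/(-1473 + 1714) = -2826/241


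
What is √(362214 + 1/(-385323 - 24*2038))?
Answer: √68299084598553915/434235 ≈ 601.84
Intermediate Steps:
√(362214 + 1/(-385323 - 24*2038)) = √(362214 + 1/(-385323 - 48912)) = √(362214 + 1/(-434235)) = √(362214 - 1/434235) = √(157285996289/434235) = √68299084598553915/434235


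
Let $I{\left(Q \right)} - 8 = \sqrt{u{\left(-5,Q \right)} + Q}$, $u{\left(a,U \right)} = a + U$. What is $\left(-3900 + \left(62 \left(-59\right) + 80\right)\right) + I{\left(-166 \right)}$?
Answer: $-7470 + i \sqrt{337} \approx -7470.0 + 18.358 i$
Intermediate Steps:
$u{\left(a,U \right)} = U + a$
$I{\left(Q \right)} = 8 + \sqrt{-5 + 2 Q}$ ($I{\left(Q \right)} = 8 + \sqrt{\left(Q - 5\right) + Q} = 8 + \sqrt{\left(-5 + Q\right) + Q} = 8 + \sqrt{-5 + 2 Q}$)
$\left(-3900 + \left(62 \left(-59\right) + 80\right)\right) + I{\left(-166 \right)} = \left(-3900 + \left(62 \left(-59\right) + 80\right)\right) + \left(8 + \sqrt{-5 + 2 \left(-166\right)}\right) = \left(-3900 + \left(-3658 + 80\right)\right) + \left(8 + \sqrt{-5 - 332}\right) = \left(-3900 - 3578\right) + \left(8 + \sqrt{-337}\right) = -7478 + \left(8 + i \sqrt{337}\right) = -7470 + i \sqrt{337}$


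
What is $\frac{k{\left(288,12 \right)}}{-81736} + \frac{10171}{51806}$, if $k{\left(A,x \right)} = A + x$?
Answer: $\frac{50987191}{264650951} \approx 0.19266$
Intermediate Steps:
$\frac{k{\left(288,12 \right)}}{-81736} + \frac{10171}{51806} = \frac{288 + 12}{-81736} + \frac{10171}{51806} = 300 \left(- \frac{1}{81736}\right) + 10171 \cdot \frac{1}{51806} = - \frac{75}{20434} + \frac{10171}{51806} = \frac{50987191}{264650951}$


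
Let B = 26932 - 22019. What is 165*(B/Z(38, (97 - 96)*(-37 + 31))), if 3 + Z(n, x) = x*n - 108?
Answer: -270215/113 ≈ -2391.3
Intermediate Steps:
Z(n, x) = -111 + n*x (Z(n, x) = -3 + (x*n - 108) = -3 + (n*x - 108) = -3 + (-108 + n*x) = -111 + n*x)
B = 4913
165*(B/Z(38, (97 - 96)*(-37 + 31))) = 165*(4913/(-111 + 38*((97 - 96)*(-37 + 31)))) = 165*(4913/(-111 + 38*(1*(-6)))) = 165*(4913/(-111 + 38*(-6))) = 165*(4913/(-111 - 228)) = 165*(4913/(-339)) = 165*(4913*(-1/339)) = 165*(-4913/339) = -270215/113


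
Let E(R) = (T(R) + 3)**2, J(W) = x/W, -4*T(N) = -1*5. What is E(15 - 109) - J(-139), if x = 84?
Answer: 41515/2224 ≈ 18.667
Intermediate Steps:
T(N) = 5/4 (T(N) = -(-1)*5/4 = -1/4*(-5) = 5/4)
J(W) = 84/W
E(R) = 289/16 (E(R) = (5/4 + 3)**2 = (17/4)**2 = 289/16)
E(15 - 109) - J(-139) = 289/16 - 84/(-139) = 289/16 - 84*(-1)/139 = 289/16 - 1*(-84/139) = 289/16 + 84/139 = 41515/2224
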